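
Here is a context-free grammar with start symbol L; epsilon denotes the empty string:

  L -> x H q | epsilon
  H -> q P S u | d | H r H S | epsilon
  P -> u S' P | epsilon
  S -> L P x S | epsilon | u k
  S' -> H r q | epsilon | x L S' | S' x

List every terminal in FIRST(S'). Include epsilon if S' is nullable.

{ d, q, r, x, epsilon }

From S' -> H r q: H nullable, take FIRST(H) ∪ {r} = { d, q, r }.
S' -> epsilon contributes epsilon.
S' -> x L S' contributes {x}.
From S' -> S' x: S' nullable, take FIRST(S') ∪ {x} = { d, q, r, x }.
Union: FIRST(S') = { d, q, r, x, epsilon }.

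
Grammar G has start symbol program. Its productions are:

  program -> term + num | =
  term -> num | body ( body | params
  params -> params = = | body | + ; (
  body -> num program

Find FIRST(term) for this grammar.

{ +, num }

term -> num contributes {num}.
From term -> body ( body: add FIRST(body) = { num }.
From term -> params: add FIRST(params) = { +, num }.
Union: FIRST(term) = { +, num }.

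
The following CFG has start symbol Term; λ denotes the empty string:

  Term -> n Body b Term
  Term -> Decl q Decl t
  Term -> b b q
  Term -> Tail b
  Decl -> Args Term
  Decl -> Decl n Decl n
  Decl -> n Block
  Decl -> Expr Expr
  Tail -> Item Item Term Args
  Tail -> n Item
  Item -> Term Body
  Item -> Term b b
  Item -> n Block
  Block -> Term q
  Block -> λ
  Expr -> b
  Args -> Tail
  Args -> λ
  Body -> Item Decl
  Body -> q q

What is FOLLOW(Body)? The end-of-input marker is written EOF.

In Term -> n Body b Term: add FIRST(b Term) = { b }.
In Item -> Term Body: Body is at the end, add FOLLOW(Item) = { b, n }.
Union: FOLLOW(Body) = { b, n }.

{ b, n }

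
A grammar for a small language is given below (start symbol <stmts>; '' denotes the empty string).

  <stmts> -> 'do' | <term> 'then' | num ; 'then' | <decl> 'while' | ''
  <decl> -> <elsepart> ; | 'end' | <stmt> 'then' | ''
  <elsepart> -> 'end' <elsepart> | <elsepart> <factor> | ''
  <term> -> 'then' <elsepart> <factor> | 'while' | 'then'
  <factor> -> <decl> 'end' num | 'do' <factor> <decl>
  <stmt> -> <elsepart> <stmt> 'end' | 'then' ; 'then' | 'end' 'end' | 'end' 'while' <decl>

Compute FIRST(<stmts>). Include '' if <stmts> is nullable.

{ 'do', 'end', 'then', 'while', ;, num, '' }

<stmts> -> 'do' contributes {'do'}.
From <stmts> -> <term> 'then': add FIRST(<term>) = { 'then', 'while' }.
<stmts> -> num ; 'then' contributes {num}.
From <stmts> -> <decl> 'while': <decl> nullable, take FIRST(<decl>) ∪ {'while'} = { 'do', 'end', 'then', 'while', ; }.
<stmts> -> '' contributes ''.
Union: FIRST(<stmts>) = { 'do', 'end', 'then', 'while', ;, num, '' }.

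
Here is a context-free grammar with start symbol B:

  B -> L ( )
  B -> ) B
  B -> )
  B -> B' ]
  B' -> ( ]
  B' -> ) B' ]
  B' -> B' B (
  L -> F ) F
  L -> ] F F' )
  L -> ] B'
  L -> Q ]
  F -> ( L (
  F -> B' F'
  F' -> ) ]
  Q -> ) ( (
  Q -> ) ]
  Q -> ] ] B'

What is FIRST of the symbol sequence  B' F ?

{ (, ) }

Add FIRST(B') = { (, ) }; B' is not nullable, stop.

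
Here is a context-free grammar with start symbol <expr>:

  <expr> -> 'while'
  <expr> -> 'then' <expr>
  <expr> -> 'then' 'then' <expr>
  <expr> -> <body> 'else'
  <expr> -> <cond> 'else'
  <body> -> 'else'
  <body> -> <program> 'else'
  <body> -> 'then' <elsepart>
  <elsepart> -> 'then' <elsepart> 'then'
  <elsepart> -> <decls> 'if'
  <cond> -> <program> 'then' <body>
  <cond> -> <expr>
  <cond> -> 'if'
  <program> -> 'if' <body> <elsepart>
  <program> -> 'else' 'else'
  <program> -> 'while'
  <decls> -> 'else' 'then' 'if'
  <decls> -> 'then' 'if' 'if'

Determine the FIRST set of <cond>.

{ 'else', 'if', 'then', 'while' }

From <cond> -> <program> 'then' <body>: add FIRST(<program>) = { 'else', 'if', 'while' }.
From <cond> -> <expr>: add FIRST(<expr>) = { 'else', 'if', 'then', 'while' }.
<cond> -> 'if' contributes {'if'}.
Union: FIRST(<cond>) = { 'else', 'if', 'then', 'while' }.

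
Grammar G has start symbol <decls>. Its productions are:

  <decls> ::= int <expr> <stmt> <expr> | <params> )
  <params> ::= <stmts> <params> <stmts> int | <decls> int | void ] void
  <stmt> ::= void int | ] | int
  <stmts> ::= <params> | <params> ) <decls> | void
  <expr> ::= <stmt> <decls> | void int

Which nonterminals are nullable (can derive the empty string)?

{ } (none)

No nonterminal has an empty production or an RHS whose symbols are all nullable.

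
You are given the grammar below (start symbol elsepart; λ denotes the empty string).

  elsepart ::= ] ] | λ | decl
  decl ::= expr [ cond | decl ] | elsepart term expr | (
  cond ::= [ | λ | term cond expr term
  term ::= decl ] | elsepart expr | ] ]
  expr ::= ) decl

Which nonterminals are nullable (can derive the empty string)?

{ cond, elsepart }

Directly nullable (have an λ-production): elsepart, cond.
No other nonterminal has a production whose RHS symbols are all nullable.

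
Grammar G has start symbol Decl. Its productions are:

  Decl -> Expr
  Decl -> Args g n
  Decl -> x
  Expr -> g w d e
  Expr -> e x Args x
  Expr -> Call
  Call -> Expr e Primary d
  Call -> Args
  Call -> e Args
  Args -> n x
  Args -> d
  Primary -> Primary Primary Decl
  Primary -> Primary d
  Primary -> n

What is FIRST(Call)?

{ d, e, g, n }

From Call -> Expr e Primary d: add FIRST(Expr) = { d, e, g, n }.
From Call -> Args: add FIRST(Args) = { d, n }.
Call -> e Args contributes {e}.
Union: FIRST(Call) = { d, e, g, n }.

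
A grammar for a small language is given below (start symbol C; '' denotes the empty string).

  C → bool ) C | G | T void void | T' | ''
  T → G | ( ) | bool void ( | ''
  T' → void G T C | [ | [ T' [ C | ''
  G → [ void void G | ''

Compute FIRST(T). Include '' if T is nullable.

From T → G: add FIRST(G) = { [, '' } (including '' since G is nullable).
T → ( ) contributes {(}.
T → bool void ( contributes {bool}.
T → '' contributes ''.
Union: FIRST(T) = { (, [, bool, '' }.

{ (, [, bool, '' }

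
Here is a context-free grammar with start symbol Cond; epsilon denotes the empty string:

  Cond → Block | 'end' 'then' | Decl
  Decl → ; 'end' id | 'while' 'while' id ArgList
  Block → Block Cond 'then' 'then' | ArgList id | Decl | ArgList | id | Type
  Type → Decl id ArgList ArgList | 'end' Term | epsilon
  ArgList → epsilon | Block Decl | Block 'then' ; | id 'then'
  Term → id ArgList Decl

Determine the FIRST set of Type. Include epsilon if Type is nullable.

From Type → Decl id ArgList ArgList: add FIRST(Decl) = { 'while', ; }.
Type → 'end' Term contributes {'end'}.
Type → epsilon contributes epsilon.
Union: FIRST(Type) = { 'end', 'while', ;, epsilon }.

{ 'end', 'while', ;, epsilon }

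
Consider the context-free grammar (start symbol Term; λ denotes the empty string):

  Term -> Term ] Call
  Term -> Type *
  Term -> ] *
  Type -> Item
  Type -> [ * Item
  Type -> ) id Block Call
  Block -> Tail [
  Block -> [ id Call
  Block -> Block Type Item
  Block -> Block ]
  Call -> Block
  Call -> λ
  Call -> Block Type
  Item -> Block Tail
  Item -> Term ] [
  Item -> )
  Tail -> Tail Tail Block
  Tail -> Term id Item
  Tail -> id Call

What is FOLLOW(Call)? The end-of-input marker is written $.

In Term -> Term ] Call: Call is at the end, add FOLLOW(Term) = { $, ], id }.
In Type -> ) id Block Call: Call is at the end, add FOLLOW(Type) = { $, ), *, [, ], id }.
In Block -> [ id Call: Call is at the end, add FOLLOW(Block) = { $, ), *, [, ], id }.
In Tail -> id Call: Call is at the end, add FOLLOW(Tail) = { $, ), *, [, ], id }.
Union: FOLLOW(Call) = { $, ), *, [, ], id }.

{ $, ), *, [, ], id }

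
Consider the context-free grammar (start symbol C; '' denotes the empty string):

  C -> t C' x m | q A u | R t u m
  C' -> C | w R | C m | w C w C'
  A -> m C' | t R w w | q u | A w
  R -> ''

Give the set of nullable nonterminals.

{ R }

Directly nullable (have an ''-production): R.
No other nonterminal has a production whose RHS symbols are all nullable.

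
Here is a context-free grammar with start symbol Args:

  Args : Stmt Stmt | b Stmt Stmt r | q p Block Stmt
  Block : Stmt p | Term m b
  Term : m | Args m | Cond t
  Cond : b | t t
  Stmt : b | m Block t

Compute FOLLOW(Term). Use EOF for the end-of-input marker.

In Block : Term m b: add FIRST(m b) = { m }.
Union: FOLLOW(Term) = { m }.

{ m }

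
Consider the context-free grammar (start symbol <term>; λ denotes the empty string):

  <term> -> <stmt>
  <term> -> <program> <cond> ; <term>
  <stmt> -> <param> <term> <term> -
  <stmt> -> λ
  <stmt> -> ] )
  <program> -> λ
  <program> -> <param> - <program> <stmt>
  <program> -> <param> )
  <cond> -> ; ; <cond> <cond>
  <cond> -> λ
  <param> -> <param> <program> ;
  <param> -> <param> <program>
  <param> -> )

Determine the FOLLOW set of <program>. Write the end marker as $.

In <term> -> <program> <cond> ; <term>: add FIRST(<cond> ; <term>) = { ; }.
In <program> -> <param> - <program> <stmt>: add FIRST(<stmt>)\{λ} = { ), ] }.
  Since <stmt> is nullable, also add FOLLOW(<program>) = { ), -, ;, ] }.
In <param> -> <param> <program> ;: add FIRST(;) = { ; }.
In <param> -> <param> <program>: <program> is at the end, add FOLLOW(<param>) = { ), -, ;, ] }.
Union: FOLLOW(<program>) = { ), -, ;, ] }.

{ ), -, ;, ] }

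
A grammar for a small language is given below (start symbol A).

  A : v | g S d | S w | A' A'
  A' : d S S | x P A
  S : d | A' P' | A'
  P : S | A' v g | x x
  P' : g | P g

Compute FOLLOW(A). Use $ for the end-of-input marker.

{ $, d, g, v, w, x }

A is the start symbol, so $ ∈ FOLLOW(A).
In A' : x P A: A is at the end, add FOLLOW(A') = { $, d, g, v, w, x }.
Union: FOLLOW(A) = { $, d, g, v, w, x }.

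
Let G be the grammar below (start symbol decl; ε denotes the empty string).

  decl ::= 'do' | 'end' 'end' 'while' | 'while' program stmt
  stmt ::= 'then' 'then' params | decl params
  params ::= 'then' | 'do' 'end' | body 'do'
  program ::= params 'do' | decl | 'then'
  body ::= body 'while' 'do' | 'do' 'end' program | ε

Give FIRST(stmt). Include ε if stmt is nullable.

stmt ::= 'then' 'then' params contributes {'then'}.
From stmt ::= decl params: add FIRST(decl) = { 'do', 'end', 'while' }.
Union: FIRST(stmt) = { 'do', 'end', 'then', 'while' }.

{ 'do', 'end', 'then', 'while' }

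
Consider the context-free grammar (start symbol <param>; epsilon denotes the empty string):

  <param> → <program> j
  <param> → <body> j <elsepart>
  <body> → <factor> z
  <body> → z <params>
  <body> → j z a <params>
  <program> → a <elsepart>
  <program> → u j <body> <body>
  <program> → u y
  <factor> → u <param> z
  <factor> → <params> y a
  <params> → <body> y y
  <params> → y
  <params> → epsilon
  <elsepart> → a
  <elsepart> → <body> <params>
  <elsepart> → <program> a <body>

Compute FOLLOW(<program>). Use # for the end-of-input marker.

{ a, j }

In <param> → <program> j: add FIRST(j) = { j }.
In <elsepart> → <program> a <body>: add FIRST(a <body>) = { a }.
Union: FOLLOW(<program>) = { a, j }.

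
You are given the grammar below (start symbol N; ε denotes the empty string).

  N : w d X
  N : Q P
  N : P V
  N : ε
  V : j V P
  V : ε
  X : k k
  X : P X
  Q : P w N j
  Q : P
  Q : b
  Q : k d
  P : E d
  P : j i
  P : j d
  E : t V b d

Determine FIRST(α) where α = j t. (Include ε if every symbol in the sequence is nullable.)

{ j }

j is a terminal; add {j} and stop.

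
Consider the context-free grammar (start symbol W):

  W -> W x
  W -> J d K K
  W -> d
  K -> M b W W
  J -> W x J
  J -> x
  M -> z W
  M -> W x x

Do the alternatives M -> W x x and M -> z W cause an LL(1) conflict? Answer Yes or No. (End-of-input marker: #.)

No

FIRST(W x x) = { d, x } and FIRST(z W) = { z }.
The FIRST sets are disjoint and neither alternative is nullable — no conflict.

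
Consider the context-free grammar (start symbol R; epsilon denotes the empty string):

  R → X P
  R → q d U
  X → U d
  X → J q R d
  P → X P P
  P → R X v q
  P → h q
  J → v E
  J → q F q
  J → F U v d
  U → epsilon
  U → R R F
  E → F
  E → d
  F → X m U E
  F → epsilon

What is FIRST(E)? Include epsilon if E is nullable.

{ d, q, v, epsilon }

From E → F: add FIRST(F) = { d, q, v, epsilon } (including epsilon since F is nullable).
E → d contributes {d}.
Union: FIRST(E) = { d, q, v, epsilon }.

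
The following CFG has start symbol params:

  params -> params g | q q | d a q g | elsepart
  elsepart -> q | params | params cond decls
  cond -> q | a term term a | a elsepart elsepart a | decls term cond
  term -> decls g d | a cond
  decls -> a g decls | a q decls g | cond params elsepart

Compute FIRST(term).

From term -> decls g d: add FIRST(decls) = { a, q }.
term -> a cond contributes {a}.
Union: FIRST(term) = { a, q }.

{ a, q }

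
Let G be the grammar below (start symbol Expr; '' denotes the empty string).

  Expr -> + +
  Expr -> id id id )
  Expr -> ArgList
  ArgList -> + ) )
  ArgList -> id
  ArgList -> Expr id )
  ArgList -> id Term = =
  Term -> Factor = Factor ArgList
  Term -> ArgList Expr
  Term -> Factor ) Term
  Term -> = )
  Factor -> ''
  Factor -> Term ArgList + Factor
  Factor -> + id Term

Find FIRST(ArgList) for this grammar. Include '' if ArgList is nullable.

ArgList -> + ) ) contributes {+}.
ArgList -> id contributes {id}.
From ArgList -> Expr id ): add FIRST(Expr) = { +, id }.
ArgList -> id Term = = contributes {id}.
Union: FIRST(ArgList) = { +, id }.

{ +, id }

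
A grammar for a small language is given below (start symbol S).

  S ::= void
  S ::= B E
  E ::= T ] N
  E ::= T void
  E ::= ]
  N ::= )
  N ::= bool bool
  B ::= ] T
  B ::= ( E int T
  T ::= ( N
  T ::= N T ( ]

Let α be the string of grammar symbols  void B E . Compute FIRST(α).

void is a terminal; add {void} and stop.

{ void }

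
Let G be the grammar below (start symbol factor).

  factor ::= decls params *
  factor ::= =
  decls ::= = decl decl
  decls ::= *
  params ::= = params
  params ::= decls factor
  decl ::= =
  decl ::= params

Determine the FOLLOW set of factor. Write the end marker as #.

{ #, *, = }

factor is the start symbol, so # ∈ FOLLOW(factor).
In params ::= decls factor: factor is at the end, add FOLLOW(params) = { *, = }.
Union: FOLLOW(factor) = { #, *, = }.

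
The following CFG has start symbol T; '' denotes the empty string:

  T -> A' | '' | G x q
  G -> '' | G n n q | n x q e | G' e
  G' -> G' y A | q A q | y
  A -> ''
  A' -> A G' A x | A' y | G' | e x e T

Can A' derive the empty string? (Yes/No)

Nullable nonterminals: A, G, T.
No production of A' has an RHS whose symbols are all nullable, so A' is not nullable.

No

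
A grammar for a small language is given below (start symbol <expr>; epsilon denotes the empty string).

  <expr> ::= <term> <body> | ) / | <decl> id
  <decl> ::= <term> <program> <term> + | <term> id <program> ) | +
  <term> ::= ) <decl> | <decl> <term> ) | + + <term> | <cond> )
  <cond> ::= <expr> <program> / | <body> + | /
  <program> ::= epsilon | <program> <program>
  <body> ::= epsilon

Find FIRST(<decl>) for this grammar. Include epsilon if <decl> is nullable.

From <decl> ::= <term> <program> <term> +: add FIRST(<term>) = { ), +, / }.
From <decl> ::= <term> id <program> ): add FIRST(<term>) = { ), +, / }.
<decl> ::= + contributes {+}.
Union: FIRST(<decl>) = { ), +, / }.

{ ), +, / }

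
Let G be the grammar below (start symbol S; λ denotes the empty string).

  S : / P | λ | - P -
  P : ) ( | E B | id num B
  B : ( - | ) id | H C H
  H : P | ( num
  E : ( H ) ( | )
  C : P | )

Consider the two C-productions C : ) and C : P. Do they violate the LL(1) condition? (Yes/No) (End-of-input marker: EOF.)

FIRST()) = { ) } and FIRST(P) = { (, ), id }.
Both contain ), so the two alternatives are not disjoint — LL(1) conflict.

Yes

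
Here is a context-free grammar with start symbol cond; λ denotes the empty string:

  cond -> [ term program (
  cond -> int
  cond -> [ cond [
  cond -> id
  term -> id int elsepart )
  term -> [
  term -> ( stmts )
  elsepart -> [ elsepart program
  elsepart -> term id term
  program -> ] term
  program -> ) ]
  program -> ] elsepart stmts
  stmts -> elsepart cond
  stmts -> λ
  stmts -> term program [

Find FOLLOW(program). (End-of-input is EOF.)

{ (, ), [, ], id, int }

In cond -> [ term program (: add FIRST(() = { ( }.
In elsepart -> [ elsepart program: program is at the end, add FOLLOW(elsepart) = { (, ), [, ], id, int }.
In stmts -> term program [: add FIRST([) = { [ }.
Union: FOLLOW(program) = { (, ), [, ], id, int }.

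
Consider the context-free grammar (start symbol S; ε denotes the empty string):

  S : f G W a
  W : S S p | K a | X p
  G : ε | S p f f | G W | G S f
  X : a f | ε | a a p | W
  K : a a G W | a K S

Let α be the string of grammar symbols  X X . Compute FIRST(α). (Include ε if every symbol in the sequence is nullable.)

Add FIRST(X)\{ε} = { a, f, p }; X is nullable, continue.
Add FIRST(X)\{ε} = { a, f, p }; X is nullable, continue.
Every symbol is nullable, so include ε.

{ a, f, p, ε }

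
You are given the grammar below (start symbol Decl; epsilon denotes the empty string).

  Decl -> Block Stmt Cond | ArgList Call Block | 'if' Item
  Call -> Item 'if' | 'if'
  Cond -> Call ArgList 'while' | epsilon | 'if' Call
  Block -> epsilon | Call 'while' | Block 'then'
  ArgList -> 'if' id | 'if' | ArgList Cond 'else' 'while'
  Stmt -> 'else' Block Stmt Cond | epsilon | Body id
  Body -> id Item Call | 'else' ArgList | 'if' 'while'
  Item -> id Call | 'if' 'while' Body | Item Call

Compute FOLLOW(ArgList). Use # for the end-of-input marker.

{ #, 'else', 'if', 'while', id }

In Decl -> ArgList Call Block: add FIRST(Call Block) = { 'if', id }.
In Cond -> Call ArgList 'while': add FIRST('while') = { 'while' }.
In ArgList -> ArgList Cond 'else' 'while': add FIRST(Cond 'else' 'while') = { 'else', 'if', id }.
In Body -> 'else' ArgList: ArgList is at the end, add FOLLOW(Body) = { #, 'if', id }.
Union: FOLLOW(ArgList) = { #, 'else', 'if', 'while', id }.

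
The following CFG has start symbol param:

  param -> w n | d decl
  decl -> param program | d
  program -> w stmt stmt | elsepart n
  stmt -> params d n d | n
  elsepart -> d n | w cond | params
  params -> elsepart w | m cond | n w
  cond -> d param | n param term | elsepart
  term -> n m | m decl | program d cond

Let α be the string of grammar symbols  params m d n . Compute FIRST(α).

Add FIRST(params) = { d, m, n, w }; params is not nullable, stop.

{ d, m, n, w }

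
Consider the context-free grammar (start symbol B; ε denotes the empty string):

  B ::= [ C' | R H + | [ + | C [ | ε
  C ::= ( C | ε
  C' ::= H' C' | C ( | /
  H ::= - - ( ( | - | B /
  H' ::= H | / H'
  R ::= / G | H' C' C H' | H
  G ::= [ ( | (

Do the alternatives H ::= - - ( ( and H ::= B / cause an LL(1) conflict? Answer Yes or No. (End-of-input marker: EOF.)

Yes

FIRST(- - ( () = { - } and FIRST(B /) = { (, -, /, [ }.
Both contain -, so the two alternatives are not disjoint — LL(1) conflict.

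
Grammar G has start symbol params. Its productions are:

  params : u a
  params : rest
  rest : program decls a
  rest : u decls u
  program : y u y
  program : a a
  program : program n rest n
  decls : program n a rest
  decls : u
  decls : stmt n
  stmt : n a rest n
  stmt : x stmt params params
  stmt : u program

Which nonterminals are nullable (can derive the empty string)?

No nonterminal has an empty production or an RHS whose symbols are all nullable.

{ } (none)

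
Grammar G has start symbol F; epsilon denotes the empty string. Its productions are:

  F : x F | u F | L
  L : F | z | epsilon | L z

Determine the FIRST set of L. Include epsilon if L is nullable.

From L : F: add FIRST(F) = { u, x, z, epsilon } (including epsilon since F is nullable).
L : z contributes {z}.
L : epsilon contributes epsilon.
From L : L z: L nullable, take FIRST(L) ∪ {z} = { u, x, z }.
Union: FIRST(L) = { u, x, z, epsilon }.

{ u, x, z, epsilon }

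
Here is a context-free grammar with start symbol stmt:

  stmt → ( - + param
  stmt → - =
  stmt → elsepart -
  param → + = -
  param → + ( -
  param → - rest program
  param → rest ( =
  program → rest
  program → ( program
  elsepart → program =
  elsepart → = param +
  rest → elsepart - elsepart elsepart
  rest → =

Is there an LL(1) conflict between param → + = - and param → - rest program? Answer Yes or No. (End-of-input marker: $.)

No

FIRST(+ = -) = { + } and FIRST(- rest program) = { - }.
The FIRST sets are disjoint and neither alternative is nullable — no conflict.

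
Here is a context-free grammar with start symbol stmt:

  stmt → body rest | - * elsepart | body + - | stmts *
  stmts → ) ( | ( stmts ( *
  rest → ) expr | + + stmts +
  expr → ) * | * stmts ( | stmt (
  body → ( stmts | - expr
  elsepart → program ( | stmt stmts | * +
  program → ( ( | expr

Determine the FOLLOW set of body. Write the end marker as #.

{ ), + }

In stmt → body rest: add FIRST(rest) = { ), + }.
In stmt → body + -: add FIRST(+ -) = { + }.
Union: FOLLOW(body) = { ), + }.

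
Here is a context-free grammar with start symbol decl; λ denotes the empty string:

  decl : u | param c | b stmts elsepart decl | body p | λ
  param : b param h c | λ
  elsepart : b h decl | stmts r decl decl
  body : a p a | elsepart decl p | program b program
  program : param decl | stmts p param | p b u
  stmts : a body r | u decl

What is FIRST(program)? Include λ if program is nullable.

From program : param decl: param, decl nullable, take FIRST(param) ∪ FIRST(decl) = { a, b, c, p, u }; also λ since the whole RHS is nullable.
From program : stmts p param: add FIRST(stmts) = { a, u }.
program : p b u contributes {p}.
Union: FIRST(program) = { a, b, c, p, u, λ }.

{ a, b, c, p, u, λ }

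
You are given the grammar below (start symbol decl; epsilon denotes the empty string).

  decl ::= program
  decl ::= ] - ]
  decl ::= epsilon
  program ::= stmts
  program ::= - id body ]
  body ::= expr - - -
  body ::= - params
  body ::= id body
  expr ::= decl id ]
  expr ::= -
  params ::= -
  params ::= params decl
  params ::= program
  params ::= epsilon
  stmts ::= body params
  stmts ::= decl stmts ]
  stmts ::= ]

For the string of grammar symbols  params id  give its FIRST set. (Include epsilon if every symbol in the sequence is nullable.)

{ -, ], id }

Add FIRST(params)\{epsilon} = { -, ], id }; params is nullable, continue.
id is a terminal; add {id} and stop.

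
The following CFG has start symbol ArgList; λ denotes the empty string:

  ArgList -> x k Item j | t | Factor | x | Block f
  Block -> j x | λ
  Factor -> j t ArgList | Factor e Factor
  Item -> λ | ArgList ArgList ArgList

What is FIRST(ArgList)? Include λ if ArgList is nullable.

{ f, j, t, x }

ArgList -> x k Item j contributes {x}.
ArgList -> t contributes {t}.
From ArgList -> Factor: add FIRST(Factor) = { j }.
ArgList -> x contributes {x}.
From ArgList -> Block f: Block nullable, take FIRST(Block) ∪ {f} = { f, j }.
Union: FIRST(ArgList) = { f, j, t, x }.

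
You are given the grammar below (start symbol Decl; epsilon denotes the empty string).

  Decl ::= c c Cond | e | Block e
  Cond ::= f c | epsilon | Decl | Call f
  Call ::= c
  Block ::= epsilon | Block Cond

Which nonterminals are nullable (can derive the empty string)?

Directly nullable (have an epsilon-production): Cond, Block.
No other nonterminal has a production whose RHS symbols are all nullable.

{ Block, Cond }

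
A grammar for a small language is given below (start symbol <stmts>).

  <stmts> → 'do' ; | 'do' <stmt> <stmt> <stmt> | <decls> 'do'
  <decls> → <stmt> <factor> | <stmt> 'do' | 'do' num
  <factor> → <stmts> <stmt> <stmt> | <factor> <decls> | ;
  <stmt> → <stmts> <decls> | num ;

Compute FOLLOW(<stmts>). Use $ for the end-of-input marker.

{ $, 'do', num }

<stmts> is the start symbol, so $ ∈ FOLLOW(<stmts>).
In <factor> → <stmts> <stmt> <stmt>: add FIRST(<stmt> <stmt>) = { 'do', num }.
In <stmt> → <stmts> <decls>: add FIRST(<decls>) = { 'do', num }.
Union: FOLLOW(<stmts>) = { $, 'do', num }.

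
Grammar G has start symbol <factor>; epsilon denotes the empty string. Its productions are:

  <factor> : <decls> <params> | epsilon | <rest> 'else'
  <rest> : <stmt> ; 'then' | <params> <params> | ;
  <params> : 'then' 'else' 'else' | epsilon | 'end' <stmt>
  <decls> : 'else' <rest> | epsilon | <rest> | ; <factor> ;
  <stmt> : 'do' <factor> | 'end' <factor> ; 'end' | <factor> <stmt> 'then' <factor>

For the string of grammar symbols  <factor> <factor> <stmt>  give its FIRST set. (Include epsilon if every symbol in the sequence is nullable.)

Add FIRST(<factor>)\{epsilon} = { 'do', 'else', 'end', 'then', ; }; <factor> is nullable, continue.
Add FIRST(<factor>)\{epsilon} = { 'do', 'else', 'end', 'then', ; }; <factor> is nullable, continue.
Add FIRST(<stmt>) = { 'do', 'else', 'end', 'then', ; }; <stmt> is not nullable, stop.

{ 'do', 'else', 'end', 'then', ; }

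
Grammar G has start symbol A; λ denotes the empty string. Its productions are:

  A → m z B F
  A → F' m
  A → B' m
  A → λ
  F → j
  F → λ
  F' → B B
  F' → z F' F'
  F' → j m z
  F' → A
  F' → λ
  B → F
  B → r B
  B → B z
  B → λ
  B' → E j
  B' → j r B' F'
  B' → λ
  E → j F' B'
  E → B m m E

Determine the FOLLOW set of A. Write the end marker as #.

A is the start symbol, so # ∈ FOLLOW(A).
In F' → A: A is at the end, add FOLLOW(F') = { j, m, r, z }.
Union: FOLLOW(A) = { #, j, m, r, z }.

{ #, j, m, r, z }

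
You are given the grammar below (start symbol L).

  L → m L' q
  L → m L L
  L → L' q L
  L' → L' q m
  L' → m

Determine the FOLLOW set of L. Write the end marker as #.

{ #, m }

L is the start symbol, so # ∈ FOLLOW(L).
In L → m L L: add FIRST(L) = { m }.
In L → m L L: L is at the end, add FOLLOW(L) = { #, m }.
In L → L' q L: L is at the end, add FOLLOW(L) = { #, m }.
Union: FOLLOW(L) = { #, m }.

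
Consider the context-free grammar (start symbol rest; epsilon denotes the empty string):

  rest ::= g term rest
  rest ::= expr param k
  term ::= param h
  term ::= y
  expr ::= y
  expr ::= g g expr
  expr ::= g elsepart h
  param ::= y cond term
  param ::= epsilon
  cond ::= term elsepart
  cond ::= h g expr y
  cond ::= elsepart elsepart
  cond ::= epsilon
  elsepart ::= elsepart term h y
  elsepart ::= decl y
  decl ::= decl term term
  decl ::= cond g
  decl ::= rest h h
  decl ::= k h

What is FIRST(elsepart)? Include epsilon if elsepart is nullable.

From elsepart ::= elsepart term h y: add FIRST(elsepart) = { g, h, k, y }.
From elsepart ::= decl y: add FIRST(decl) = { g, h, k, y }.
Union: FIRST(elsepart) = { g, h, k, y }.

{ g, h, k, y }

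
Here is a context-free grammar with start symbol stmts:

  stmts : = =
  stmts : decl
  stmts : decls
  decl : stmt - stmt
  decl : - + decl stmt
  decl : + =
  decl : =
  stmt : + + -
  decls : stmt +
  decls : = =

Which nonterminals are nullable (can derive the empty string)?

No nonterminal has an empty production or an RHS whose symbols are all nullable.

{ } (none)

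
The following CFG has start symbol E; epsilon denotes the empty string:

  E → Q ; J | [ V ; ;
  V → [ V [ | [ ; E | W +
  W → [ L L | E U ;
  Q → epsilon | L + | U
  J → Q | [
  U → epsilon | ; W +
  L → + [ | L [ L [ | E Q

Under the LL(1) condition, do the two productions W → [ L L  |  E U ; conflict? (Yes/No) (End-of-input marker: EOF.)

Yes

FIRST([ L L) = { [ } and FIRST(E U ;) = { +, ;, [ }.
Both contain [, so the two alternatives are not disjoint — LL(1) conflict.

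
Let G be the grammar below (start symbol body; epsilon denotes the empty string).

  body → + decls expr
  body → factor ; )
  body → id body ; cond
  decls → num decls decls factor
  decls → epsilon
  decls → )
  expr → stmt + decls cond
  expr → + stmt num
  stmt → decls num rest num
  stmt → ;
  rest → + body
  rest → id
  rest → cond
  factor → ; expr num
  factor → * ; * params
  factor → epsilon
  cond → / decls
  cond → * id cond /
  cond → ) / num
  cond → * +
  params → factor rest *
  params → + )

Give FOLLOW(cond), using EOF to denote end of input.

In body → id body ; cond: cond is at the end, add FOLLOW(body) = { EOF, *, ;, num }.
In expr → stmt + decls cond: cond is at the end, add FOLLOW(expr) = { EOF, *, ;, num }.
In rest → cond: cond is at the end, add FOLLOW(rest) = { *, num }.
In cond → * id cond /: add FIRST(/) = { / }.
Union: FOLLOW(cond) = { EOF, *, /, ;, num }.

{ EOF, *, /, ;, num }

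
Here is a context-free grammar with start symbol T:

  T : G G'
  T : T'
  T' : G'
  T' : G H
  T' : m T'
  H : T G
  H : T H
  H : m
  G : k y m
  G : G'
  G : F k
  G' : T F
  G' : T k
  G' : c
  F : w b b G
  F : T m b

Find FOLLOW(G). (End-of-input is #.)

{ #, c, k, m, w }

In T : G G': add FIRST(G') = { c, k, m, w }.
In T' : G H: add FIRST(H) = { c, k, m, w }.
In H : T G: G is at the end, add FOLLOW(H) = { #, c, k, m, w }.
In F : w b b G: G is at the end, add FOLLOW(F) = { #, c, k, m, w }.
Union: FOLLOW(G) = { #, c, k, m, w }.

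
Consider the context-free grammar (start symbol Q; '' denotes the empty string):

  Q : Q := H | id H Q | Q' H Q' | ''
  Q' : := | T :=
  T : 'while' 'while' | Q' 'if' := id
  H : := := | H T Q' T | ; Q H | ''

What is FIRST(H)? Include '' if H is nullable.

H : := := contributes {:=}.
From H : H T Q' T: H nullable, take FIRST(H) ∪ FIRST(T) = { 'while', :=, ; }.
H : ; Q H contributes {;}.
H : '' contributes ''.
Union: FIRST(H) = { 'while', :=, ;, '' }.

{ 'while', :=, ;, '' }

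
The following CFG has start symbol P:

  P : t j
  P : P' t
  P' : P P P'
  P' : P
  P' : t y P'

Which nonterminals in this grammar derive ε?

No nonterminal has an empty production or an RHS whose symbols are all nullable.

{ } (none)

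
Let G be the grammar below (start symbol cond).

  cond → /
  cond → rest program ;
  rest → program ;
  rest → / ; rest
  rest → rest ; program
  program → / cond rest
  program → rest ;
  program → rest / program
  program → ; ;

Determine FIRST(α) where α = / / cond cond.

{ / }

/ is a terminal; add {/} and stop.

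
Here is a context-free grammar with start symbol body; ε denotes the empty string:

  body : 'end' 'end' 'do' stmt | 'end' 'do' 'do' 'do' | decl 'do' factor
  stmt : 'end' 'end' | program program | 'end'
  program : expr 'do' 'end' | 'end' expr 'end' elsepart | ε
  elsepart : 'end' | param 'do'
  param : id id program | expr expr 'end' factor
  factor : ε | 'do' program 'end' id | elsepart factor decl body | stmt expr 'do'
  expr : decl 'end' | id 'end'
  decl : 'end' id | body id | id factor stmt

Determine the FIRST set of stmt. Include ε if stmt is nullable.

{ 'end', id, ε }

stmt : 'end' 'end' contributes {'end'}.
From stmt : program program: program, program nullable, take FIRST(program) ∪ FIRST(program) = { 'end', id }; also ε since the whole RHS is nullable.
stmt : 'end' contributes {'end'}.
Union: FIRST(stmt) = { 'end', id, ε }.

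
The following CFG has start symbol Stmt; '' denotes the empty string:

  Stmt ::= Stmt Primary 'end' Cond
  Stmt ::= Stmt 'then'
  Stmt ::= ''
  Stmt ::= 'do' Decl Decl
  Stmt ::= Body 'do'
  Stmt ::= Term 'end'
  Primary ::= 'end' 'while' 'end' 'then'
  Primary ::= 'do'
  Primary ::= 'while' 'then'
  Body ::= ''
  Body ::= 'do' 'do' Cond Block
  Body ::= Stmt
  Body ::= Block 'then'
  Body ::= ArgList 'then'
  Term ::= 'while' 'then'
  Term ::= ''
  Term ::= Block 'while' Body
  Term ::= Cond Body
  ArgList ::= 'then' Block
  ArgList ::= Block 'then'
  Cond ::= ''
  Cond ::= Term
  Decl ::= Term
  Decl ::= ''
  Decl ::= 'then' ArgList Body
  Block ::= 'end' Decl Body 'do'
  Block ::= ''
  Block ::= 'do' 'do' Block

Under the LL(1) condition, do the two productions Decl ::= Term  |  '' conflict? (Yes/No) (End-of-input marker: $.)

Yes

FIRST(Term) = { 'do', 'end', 'then', 'while', '' } and FIRST('') = { '' }.
Both alternatives are nullable, violating the LL(1) condition.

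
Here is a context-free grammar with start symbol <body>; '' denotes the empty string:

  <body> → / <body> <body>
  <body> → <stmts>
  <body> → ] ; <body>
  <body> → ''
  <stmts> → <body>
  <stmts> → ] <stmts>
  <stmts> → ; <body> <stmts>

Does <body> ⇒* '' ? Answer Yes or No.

Yes

<body> has an ''-production, so <body> ⇒ ''.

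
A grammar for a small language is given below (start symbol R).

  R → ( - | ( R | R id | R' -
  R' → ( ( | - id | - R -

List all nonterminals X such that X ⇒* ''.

{ } (none)

No nonterminal has an empty production or an RHS whose symbols are all nullable.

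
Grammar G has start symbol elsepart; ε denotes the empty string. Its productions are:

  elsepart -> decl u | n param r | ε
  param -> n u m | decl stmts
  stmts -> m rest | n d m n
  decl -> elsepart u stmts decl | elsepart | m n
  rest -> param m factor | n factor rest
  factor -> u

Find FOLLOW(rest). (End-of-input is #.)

{ m, n, r, u }

In stmts -> m rest: rest is at the end, add FOLLOW(stmts) = { m, n, r, u }.
In rest -> n factor rest: rest is at the end, add FOLLOW(rest) = { m, n, r, u }.
Union: FOLLOW(rest) = { m, n, r, u }.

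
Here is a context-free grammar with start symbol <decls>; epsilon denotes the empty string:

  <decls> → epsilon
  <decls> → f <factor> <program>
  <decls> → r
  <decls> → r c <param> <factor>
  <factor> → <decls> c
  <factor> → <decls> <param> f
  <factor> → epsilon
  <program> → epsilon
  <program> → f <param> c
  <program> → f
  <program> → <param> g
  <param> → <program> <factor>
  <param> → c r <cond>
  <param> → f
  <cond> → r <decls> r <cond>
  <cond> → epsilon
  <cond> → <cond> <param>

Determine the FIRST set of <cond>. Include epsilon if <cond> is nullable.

<cond> → r <decls> r <cond> contributes {r}.
<cond> → epsilon contributes epsilon.
From <cond> → <cond> <param>: <cond>, <param> nullable, take FIRST(<cond>) ∪ FIRST(<param>) = { c, f, g, r }; also epsilon since the whole RHS is nullable.
Union: FIRST(<cond>) = { c, f, g, r, epsilon }.

{ c, f, g, r, epsilon }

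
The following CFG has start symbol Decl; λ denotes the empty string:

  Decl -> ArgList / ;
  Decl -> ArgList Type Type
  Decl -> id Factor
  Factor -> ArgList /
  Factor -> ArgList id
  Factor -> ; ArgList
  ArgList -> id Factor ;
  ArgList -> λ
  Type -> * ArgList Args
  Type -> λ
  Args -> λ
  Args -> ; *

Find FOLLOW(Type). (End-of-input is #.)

In Decl -> ArgList Type Type: add FIRST(Type)\{λ} = { * }.
  Since Type is nullable, also add FOLLOW(Decl) = { # }.
In Decl -> ArgList Type Type: Type is at the end, add FOLLOW(Decl) = { # }.
Union: FOLLOW(Type) = { #, * }.

{ #, * }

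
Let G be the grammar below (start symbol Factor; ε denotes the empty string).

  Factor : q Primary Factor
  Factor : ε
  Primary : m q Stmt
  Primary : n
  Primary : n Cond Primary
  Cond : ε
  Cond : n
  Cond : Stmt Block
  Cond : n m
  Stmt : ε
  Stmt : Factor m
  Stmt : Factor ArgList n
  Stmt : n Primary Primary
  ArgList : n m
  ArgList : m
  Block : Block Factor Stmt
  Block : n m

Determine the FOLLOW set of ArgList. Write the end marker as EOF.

In Stmt : Factor ArgList n: add FIRST(n) = { n }.
Union: FOLLOW(ArgList) = { n }.

{ n }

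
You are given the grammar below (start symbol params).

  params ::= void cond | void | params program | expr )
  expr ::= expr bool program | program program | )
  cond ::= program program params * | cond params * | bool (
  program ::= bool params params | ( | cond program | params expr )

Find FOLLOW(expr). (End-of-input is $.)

{ ), bool }

In params ::= expr ): add FIRST()) = { ) }.
In expr ::= expr bool program: add FIRST(bool program) = { bool }.
In program ::= params expr ): add FIRST()) = { ) }.
Union: FOLLOW(expr) = { ), bool }.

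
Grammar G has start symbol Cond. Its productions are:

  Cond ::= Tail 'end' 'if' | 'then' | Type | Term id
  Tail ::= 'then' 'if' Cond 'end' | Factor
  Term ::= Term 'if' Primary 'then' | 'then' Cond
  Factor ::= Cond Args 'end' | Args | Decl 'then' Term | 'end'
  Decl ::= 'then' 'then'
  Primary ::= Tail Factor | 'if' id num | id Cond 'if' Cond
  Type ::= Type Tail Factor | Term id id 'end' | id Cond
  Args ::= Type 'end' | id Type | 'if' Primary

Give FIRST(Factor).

{ 'end', 'if', 'then', id }

From Factor ::= Cond Args 'end': add FIRST(Cond) = { 'end', 'if', 'then', id }.
From Factor ::= Args: add FIRST(Args) = { 'if', 'then', id }.
From Factor ::= Decl 'then' Term: add FIRST(Decl) = { 'then' }.
Factor ::= 'end' contributes {'end'}.
Union: FIRST(Factor) = { 'end', 'if', 'then', id }.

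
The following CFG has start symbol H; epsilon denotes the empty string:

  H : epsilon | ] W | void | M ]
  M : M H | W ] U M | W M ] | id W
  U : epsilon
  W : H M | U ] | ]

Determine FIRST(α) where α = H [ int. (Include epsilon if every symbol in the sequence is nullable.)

Add FIRST(H)\{epsilon} = { ], id, void }; H is nullable, continue.
[ is a terminal; add {[} and stop.

{ [, ], id, void }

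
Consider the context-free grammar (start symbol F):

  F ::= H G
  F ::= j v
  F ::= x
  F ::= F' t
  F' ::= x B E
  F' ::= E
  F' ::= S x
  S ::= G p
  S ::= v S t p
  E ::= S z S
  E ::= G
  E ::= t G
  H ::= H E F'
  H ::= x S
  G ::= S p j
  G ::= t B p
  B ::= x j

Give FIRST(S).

From S ::= G p: add FIRST(G) = { t, v }.
S ::= v S t p contributes {v}.
Union: FIRST(S) = { t, v }.

{ t, v }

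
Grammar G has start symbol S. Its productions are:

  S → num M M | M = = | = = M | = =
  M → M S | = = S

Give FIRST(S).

{ =, num }

S → num M M contributes {num}.
From S → M = =: add FIRST(M) = { = }.
S → = = M contributes {=}.
S → = = contributes {=}.
Union: FIRST(S) = { =, num }.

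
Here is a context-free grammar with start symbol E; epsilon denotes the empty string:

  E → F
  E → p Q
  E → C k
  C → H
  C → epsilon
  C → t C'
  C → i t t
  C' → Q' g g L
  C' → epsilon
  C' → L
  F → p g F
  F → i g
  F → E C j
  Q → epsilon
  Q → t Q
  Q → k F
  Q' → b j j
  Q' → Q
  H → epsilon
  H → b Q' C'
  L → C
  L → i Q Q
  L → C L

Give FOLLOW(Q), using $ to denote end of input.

In E → p Q: Q is at the end, add FOLLOW(E) = { $, b, i, j, t }.
In Q → t Q: Q is at the end, add FOLLOW(Q) = { $, b, g, i, j, k, t }.
In Q' → Q: Q is at the end, add FOLLOW(Q') = { b, g, i, j, k, t }.
In L → i Q Q: add FIRST(Q)\{epsilon} = { k, t }.
  Since Q is nullable, also add FOLLOW(L) = { b, i, j, k, t }.
In L → i Q Q: Q is at the end, add FOLLOW(L) = { b, i, j, k, t }.
Union: FOLLOW(Q) = { $, b, g, i, j, k, t }.

{ $, b, g, i, j, k, t }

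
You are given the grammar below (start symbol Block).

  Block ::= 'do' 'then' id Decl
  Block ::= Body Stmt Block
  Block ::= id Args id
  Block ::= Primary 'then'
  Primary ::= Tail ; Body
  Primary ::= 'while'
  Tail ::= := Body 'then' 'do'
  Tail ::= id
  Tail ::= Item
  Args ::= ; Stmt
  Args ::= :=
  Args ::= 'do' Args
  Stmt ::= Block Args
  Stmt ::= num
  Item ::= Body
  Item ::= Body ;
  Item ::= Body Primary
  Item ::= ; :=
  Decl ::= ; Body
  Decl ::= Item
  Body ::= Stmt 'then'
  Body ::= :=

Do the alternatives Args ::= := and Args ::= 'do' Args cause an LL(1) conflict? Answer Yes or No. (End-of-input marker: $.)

No

FIRST(:=) = { := } and FIRST('do' Args) = { 'do' }.
The FIRST sets are disjoint and neither alternative is nullable — no conflict.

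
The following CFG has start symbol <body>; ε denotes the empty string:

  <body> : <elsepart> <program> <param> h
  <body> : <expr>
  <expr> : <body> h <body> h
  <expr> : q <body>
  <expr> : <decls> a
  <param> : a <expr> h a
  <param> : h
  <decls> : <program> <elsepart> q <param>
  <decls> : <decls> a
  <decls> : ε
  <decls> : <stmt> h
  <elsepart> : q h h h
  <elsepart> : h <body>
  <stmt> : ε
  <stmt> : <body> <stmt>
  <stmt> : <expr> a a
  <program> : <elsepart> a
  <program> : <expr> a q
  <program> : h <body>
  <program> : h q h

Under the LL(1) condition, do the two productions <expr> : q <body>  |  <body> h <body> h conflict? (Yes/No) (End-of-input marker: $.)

FIRST(q <body>) = { q } and FIRST(<body> h <body> h) = { a, h, q }.
Both contain q, so the two alternatives are not disjoint — LL(1) conflict.

Yes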